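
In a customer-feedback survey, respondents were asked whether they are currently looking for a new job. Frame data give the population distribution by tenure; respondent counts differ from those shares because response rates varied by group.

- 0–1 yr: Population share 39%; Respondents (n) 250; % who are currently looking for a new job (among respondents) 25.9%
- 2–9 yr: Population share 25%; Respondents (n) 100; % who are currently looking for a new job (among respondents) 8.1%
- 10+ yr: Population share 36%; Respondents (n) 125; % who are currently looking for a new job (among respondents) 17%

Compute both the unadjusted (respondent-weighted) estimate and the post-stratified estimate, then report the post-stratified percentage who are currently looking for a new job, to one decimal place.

Without adjustment, the pooled respondent share is:
  (250/475)×25.9 + (100/475)×8.1 + (125/475)×17 = 19.8105%
Reweighting by population tenure shares:
  0.39×25.9 + 0.25×8.1 + 0.36×17 = 18.246%

18.2%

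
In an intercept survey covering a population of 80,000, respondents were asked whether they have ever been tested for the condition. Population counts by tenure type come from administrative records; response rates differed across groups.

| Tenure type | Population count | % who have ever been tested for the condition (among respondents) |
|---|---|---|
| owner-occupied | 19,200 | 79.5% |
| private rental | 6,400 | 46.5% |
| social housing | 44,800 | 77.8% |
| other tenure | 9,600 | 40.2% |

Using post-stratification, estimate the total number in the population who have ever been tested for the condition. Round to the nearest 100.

Estimated count per cell = population count × respondent percentage:
  owner-occupied: 19,200 × 79.5% = 15,264
  private rental: 6,400 × 46.5% = 2976
  social housing: 44,800 × 77.8% = 34854.4
  other tenure: 9,600 × 40.2% = 3859.2
Estimated total = 56953.6 → 57,000.

57,000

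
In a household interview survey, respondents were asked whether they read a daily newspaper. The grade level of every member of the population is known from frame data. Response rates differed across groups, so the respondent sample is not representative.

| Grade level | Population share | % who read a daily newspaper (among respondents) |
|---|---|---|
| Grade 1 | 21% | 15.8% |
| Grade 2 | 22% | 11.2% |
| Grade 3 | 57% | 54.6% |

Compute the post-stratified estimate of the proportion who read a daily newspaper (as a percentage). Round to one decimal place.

36.9%

Each cell contributes population-share × respondent value:
  Grade 1: 0.21 × 15.8 = 3.318
  Grade 2: 0.22 × 11.2 = 2.464
  Grade 3: 0.57 × 54.6 = 31.122
Post-stratified estimate = 36.904 → 36.9%.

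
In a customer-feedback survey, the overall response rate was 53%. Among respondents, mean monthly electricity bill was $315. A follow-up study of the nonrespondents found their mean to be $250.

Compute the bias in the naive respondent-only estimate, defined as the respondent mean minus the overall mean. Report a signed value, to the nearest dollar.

+$31

Nonresponse fraction = 1 − 0.53 = 0.47.
Bias = (nonresponse fraction) × (respondent mean − nonrespondent mean)
     = 0.47 × (315 − 250) = 0.47 × 65 = 30.55.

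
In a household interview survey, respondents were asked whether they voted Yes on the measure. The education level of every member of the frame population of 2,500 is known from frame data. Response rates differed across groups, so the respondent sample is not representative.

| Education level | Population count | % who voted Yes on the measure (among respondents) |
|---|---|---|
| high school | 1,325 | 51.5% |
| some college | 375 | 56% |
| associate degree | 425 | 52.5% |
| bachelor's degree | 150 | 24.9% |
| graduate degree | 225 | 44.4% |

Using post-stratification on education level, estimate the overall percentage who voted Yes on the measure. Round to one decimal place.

Post-stratification weights by population share, not respondent share:
  high school: (1,325/2,500) × 51.5 = 27.295
  some college: (375/2,500) × 56 = 8.4
  associate degree: (425/2,500) × 52.5 = 8.925
  bachelor's degree: (150/2,500) × 24.9 = 1.494
  graduate degree: (225/2,500) × 44.4 = 3.996
Post-stratified estimate = 50.11 → 50.1%.

50.1%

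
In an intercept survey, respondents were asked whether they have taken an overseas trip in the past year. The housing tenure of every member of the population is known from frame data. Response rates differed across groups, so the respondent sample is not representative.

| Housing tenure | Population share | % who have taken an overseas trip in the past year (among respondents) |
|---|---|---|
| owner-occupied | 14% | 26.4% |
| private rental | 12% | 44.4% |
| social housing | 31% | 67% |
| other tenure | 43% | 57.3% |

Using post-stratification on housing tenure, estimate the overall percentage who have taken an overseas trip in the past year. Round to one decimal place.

54.4%

Each cell contributes population-share × respondent value:
  owner-occupied: 0.14 × 26.4 = 3.696
  private rental: 0.12 × 44.4 = 5.328
  social housing: 0.31 × 67 = 20.77
  other tenure: 0.43 × 57.3 = 24.639
Post-stratified estimate = 54.433 → 54.4%.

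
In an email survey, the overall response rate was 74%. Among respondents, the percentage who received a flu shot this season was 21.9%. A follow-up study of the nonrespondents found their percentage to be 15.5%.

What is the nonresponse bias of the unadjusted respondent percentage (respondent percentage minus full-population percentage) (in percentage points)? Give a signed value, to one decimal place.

Nonresponse fraction = 1 − 0.74 = 0.26.
Bias = (nonresponse fraction) × (respondent percentage − nonrespondent percentage)
     = 0.26 × (21.9 − 15.5) = 0.26 × 6.4 = 1.664.

+1.7 percentage points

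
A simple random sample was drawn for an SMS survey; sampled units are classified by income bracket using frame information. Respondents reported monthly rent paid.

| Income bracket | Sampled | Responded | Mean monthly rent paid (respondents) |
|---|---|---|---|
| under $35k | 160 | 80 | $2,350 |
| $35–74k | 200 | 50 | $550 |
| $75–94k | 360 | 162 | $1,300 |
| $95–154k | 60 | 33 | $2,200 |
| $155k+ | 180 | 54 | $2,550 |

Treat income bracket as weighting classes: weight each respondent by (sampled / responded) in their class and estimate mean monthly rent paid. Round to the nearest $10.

$1,610

Class response rates: under $35k 80/160 = 50%, $35–74k 50/200 = 25%, $75–94k 162/360 = 45%, $95–154k 33/60 = 55%, $155k+ 54/180 = 30%.
Weighting each respondent by the inverse class response rate inflates each class back to its sampled size, so the class weight is n_sampled:
  under $35k: 160 × 2350 = 376,000
  $35–74k: 200 × 550 = 110,000
  $75–94k: 360 × 1300 = 468,000
  $95–154k: 60 × 2200 = 132,000
  $155k+: 180 × 2550 = 459,000
Adjusted estimate = 1,545,000 / 960 = 1609.38 → $1,610.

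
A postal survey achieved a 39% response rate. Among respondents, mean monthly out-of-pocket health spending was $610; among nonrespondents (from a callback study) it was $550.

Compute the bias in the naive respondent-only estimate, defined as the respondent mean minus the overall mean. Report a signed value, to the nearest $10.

+$40

Nonresponse fraction = 1 − 0.39 = 0.61.
Bias = (nonresponse fraction) × (respondent mean − nonrespondent mean)
     = 0.61 × (610 − 550) = 0.61 × 60 = 36.6.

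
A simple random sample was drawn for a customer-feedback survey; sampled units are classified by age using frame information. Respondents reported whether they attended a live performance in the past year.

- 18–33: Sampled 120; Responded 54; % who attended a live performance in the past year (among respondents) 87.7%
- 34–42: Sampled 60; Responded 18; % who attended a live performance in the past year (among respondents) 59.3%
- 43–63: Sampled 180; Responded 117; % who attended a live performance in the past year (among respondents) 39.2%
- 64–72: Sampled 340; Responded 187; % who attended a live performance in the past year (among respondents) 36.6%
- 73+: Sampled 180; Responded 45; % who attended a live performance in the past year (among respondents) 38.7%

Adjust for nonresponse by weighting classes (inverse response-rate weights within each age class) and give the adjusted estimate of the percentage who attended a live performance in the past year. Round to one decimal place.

Response rates by class: 18–33 54/120 = 45%, 34–42 18/60 = 30%, 43–63 117/180 = 65%, 64–72 187/340 = 55%, 73+ 45/180 = 25%.
With weight = n_sampled/n_responded per class, the weighted class total is n_sampled:
  18–33: 120 × 87.7 = 10,524
  34–42: 60 × 59.3 = 3558
  43–63: 180 × 39.2 = 7056
  64–72: 340 × 36.6 = 12,444
  73+: 180 × 38.7 = 6966
Adjusted estimate = 40,548 / 880 = 46.0773 → 46.1%.

46.1%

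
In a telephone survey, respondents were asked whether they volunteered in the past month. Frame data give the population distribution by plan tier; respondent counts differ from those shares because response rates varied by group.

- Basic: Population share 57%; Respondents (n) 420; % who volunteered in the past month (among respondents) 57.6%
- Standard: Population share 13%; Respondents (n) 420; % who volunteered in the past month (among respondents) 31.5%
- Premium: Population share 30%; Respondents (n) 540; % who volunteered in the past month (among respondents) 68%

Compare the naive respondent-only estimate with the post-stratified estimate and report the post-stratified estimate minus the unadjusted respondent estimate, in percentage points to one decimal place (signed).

+3.6 percentage points

Unadjusted (pooled respondent) estimate weights by respondent counts:
  (420/1380)×57.6 + (420/1380)×31.5 + (540/1380)×68 = 53.7261%
Post-stratified estimate weights by population shares:
  0.57×57.6 + 0.13×31.5 + 0.3×68 = 57.327%
Difference = 57.327 − 53.7261 = 3.6009 pp.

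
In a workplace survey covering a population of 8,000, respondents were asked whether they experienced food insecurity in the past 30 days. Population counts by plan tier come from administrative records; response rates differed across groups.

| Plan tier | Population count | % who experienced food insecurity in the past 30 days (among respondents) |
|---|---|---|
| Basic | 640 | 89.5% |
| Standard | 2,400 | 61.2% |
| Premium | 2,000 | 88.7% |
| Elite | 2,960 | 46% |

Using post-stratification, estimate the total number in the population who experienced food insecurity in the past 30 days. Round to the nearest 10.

5,180

Each cell contributes its population count × the respondent rate:
  Basic: 640 × 89.5% = 572.8
  Standard: 2,400 × 61.2% = 1468.8
  Premium: 2,000 × 88.7% = 1774
  Elite: 2,960 × 46% = 1361.6
Estimated total = 5177.2 → 5,180.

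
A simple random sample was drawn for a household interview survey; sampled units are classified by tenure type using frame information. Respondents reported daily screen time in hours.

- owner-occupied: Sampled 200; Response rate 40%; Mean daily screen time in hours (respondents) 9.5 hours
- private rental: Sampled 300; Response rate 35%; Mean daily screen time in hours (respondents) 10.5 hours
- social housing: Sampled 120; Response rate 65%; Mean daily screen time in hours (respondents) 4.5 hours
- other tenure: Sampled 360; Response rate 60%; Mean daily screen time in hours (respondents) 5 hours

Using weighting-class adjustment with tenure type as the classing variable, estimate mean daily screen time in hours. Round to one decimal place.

Each respondent's weight = sampled/responded in their class; summing within a class gives n_sampled, so:
  owner-occupied: 200 × 9.5 = 1900
  private rental: 300 × 10.5 = 3150
  social housing: 120 × 4.5 = 540
  other tenure: 360 × 5 = 1800
Adjusted estimate = 7390 / 980 = 7.54082 → 7.5.

7.5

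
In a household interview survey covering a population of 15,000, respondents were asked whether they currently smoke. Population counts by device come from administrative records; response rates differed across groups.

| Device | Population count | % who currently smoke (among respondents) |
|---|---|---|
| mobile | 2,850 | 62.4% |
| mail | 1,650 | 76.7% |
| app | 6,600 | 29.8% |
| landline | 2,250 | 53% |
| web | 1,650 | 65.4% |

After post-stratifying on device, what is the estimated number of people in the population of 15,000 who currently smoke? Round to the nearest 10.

Apply each group's respondent rate to its population count:
  mobile: 2,850 × 62.4% = 1778.4
  mail: 1,650 × 76.7% = 1265.55
  app: 6,600 × 29.8% = 1966.8
  landline: 2,250 × 53% = 1192.5
  web: 1,650 × 65.4% = 1079.1
Estimated total = 7282.35 → 7,280.

7,280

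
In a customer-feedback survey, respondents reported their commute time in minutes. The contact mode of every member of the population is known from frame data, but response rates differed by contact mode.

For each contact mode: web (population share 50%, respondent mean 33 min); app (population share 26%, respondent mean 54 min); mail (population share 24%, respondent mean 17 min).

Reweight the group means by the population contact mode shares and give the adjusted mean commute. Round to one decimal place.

Each cell contributes population-share × respondent value:
  web: 0.5 × 33 = 16.5
  app: 0.26 × 54 = 14.04
  mail: 0.24 × 17 = 4.08
Post-stratified estimate = 34.62 → 34.6.

34.6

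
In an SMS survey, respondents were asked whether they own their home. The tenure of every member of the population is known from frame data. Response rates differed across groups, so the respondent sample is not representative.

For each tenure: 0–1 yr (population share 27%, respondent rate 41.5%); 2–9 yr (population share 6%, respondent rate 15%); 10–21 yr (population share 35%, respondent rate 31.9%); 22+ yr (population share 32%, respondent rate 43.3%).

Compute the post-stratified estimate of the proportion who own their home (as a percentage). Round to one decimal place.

Reweight to the known tenure distribution:
  0–1 yr: 0.27 × 41.5 = 11.205
  2–9 yr: 0.06 × 15 = 0.9
  10–21 yr: 0.35 × 31.9 = 11.165
  22+ yr: 0.32 × 43.3 = 13.856
Post-stratified estimate = 37.126 → 37.1%.

37.1%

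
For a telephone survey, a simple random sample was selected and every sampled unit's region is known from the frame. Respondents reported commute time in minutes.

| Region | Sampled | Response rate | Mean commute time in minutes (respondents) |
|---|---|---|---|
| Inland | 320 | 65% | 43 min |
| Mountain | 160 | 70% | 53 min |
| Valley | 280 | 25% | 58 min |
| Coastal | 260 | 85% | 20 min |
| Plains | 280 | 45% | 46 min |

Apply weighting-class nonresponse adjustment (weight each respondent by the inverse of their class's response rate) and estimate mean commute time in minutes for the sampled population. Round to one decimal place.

43.5

Weighting each respondent by the inverse class response rate inflates each class back to its sampled size, so the class weight is n_sampled:
  Inland: 320 × 43 = 13,760
  Mountain: 160 × 53 = 8480
  Valley: 280 × 58 = 16,240
  Coastal: 260 × 20 = 5200
  Plains: 280 × 46 = 12,880
Adjusted estimate = 56,560 / 1,300 = 43.5077 → 43.5.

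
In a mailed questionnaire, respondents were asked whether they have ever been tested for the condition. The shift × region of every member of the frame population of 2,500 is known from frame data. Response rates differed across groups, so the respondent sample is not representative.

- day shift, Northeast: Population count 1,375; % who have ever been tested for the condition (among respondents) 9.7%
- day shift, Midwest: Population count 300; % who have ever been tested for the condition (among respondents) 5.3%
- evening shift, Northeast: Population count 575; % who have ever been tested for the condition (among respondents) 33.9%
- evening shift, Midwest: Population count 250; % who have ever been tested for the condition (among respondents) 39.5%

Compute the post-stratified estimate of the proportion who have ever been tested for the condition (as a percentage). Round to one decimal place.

Weight each group's respondent value by its population share:
  day shift, Northeast: (1,375/2,500) × 9.7 = 5.335
  day shift, Midwest: (300/2,500) × 5.3 = 0.636
  evening shift, Northeast: (575/2,500) × 33.9 = 7.797
  evening shift, Midwest: (250/2,500) × 39.5 = 3.95
Post-stratified estimate = 17.718 → 17.7%.

17.7%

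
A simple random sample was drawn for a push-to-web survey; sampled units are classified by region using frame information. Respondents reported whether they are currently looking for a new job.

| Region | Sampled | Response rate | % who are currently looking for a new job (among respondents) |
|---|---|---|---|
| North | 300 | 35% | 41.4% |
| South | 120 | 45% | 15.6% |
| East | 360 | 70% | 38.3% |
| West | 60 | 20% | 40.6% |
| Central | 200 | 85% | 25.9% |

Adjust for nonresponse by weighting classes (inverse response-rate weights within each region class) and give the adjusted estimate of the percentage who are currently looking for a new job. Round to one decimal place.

34.3%

Weighting each respondent by the inverse class response rate inflates each class back to its sampled size, so the class weight is n_sampled:
  North: 300 × 41.4 = 12,420
  South: 120 × 15.6 = 1872
  East: 360 × 38.3 = 13788
  West: 60 × 40.6 = 2436
  Central: 200 × 25.9 = 5180
Adjusted estimate = 35,696 / 1,040 = 34.3231 → 34.3%.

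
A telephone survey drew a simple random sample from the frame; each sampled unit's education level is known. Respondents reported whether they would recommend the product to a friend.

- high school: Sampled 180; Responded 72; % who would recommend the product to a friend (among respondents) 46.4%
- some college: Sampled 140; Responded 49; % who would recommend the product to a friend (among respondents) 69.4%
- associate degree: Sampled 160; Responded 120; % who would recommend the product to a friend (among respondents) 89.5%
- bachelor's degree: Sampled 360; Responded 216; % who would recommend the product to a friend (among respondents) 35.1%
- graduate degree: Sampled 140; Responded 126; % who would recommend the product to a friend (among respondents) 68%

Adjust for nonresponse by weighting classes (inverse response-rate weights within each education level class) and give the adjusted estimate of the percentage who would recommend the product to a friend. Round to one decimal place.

55.7%

Response rates by class: high school 72/180 = 40%, some college 49/140 = 35%, associate degree 120/160 = 75%, bachelor's degree 216/360 = 60%, graduate degree 126/140 = 90%.
With weight = n_sampled/n_responded per class, the weighted class total is n_sampled:
  high school: 180 × 46.4 = 8352
  some college: 140 × 69.4 = 9716
  associate degree: 160 × 89.5 = 14,320
  bachelor's degree: 360 × 35.1 = 12,636
  graduate degree: 140 × 68 = 9520
Adjusted estimate = 54,544 / 980 = 55.6571 → 55.7%.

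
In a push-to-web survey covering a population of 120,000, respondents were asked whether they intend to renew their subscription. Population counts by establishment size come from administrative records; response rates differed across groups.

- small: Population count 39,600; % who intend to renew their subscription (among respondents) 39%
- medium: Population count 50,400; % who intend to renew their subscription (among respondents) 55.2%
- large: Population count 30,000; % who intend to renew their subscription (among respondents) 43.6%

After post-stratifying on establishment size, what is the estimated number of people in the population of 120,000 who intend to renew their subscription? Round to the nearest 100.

56,300

Estimated count per cell = population count × respondent percentage:
  small: 39,600 × 39% = 15,444
  medium: 50,400 × 55.2% = 27820.8
  large: 30,000 × 43.6% = 13,080
Estimated total = 56344.8 → 56,300.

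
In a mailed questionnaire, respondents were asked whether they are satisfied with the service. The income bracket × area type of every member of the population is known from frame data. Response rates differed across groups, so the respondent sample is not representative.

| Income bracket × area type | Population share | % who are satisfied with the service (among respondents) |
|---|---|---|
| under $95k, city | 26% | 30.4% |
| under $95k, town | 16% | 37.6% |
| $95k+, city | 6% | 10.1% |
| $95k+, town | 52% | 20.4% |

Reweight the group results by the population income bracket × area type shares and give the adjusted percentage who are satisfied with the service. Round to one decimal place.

Post-stratification weights by population share, not respondent share:
  under $95k, city: 0.26 × 30.4 = 7.904
  under $95k, town: 0.16 × 37.6 = 6.016
  $95k+, city: 0.06 × 10.1 = 0.606
  $95k+, town: 0.52 × 20.4 = 10.608
Post-stratified estimate = 25.134 → 25.1%.

25.1%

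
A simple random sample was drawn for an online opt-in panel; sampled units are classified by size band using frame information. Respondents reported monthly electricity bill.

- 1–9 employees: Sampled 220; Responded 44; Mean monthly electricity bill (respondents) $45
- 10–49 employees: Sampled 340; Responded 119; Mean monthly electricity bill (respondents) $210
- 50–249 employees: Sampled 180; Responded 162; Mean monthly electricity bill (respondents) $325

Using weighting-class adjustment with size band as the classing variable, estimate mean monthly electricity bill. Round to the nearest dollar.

Class response rates: 1–9 employees 44/220 = 20%, 10–49 employees 119/340 = 35%, 50–249 employees 162/180 = 90%.
With weight = n_sampled/n_responded per class, the weighted class total is n_sampled:
  1–9 employees: 220 × 45 = 9900
  10–49 employees: 340 × 210 = 71,400
  50–249 employees: 180 × 325 = 58,500
Adjusted estimate = 139,800 / 740 = 188.919 → $189.

$189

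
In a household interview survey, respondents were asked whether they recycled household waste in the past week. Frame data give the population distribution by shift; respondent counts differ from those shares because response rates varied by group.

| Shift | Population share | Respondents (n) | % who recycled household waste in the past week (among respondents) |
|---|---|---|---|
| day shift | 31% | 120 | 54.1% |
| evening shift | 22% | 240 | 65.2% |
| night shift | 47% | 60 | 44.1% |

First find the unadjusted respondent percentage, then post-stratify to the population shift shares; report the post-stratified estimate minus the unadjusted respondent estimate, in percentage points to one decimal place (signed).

Without adjustment, the pooled respondent share is:
  (120/420)×54.1 + (240/420)×65.2 + (60/420)×44.1 = 59.0143%
Post-stratifying to population shares instead:
  0.31×54.1 + 0.22×65.2 + 0.47×44.1 = 51.842%
Difference = 51.842 − 59.0143 = -7.1723 pp.

-7.2 percentage points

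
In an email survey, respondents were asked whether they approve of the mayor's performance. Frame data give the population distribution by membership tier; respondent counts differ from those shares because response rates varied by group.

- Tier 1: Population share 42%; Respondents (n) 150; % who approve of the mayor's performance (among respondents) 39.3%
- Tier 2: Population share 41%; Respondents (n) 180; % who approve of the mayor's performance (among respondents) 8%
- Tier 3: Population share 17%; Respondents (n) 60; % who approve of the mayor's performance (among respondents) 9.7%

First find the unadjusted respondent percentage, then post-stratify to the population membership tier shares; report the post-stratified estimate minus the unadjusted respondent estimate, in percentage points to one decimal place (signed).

Without adjustment, the pooled respondent share is:
  (150/390)×39.3 + (180/390)×8 + (60/390)×9.7 = 20.3%
Post-stratified estimate weights by population shares:
  0.42×39.3 + 0.41×8 + 0.17×9.7 = 21.435%
Difference = 21.435 − 20.3 = 1.135 pp.

+1.1 percentage points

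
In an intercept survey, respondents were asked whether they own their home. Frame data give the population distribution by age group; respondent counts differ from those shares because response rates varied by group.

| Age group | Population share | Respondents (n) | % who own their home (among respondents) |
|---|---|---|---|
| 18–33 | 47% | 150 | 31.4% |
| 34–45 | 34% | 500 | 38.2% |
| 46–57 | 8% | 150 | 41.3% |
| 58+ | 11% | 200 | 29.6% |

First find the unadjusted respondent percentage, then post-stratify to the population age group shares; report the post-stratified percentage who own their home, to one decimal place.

34.3%

Naive respondent-only estimate (weights = respondent counts):
  (150/1000)×31.4 + (500/1000)×38.2 + (150/1000)×41.3 + (200/1000)×29.6 = 35.925%
Post-stratifying to population shares instead:
  0.47×31.4 + 0.34×38.2 + 0.08×41.3 + 0.11×29.6 = 34.306%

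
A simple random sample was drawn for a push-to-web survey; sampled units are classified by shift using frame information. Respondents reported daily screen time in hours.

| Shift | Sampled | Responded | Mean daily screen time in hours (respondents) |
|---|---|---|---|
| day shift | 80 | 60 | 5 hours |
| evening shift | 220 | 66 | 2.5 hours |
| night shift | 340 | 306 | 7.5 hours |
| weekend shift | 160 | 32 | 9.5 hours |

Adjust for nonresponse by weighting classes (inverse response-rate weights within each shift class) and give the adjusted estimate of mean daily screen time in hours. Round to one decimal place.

6.3

Response rates by class: day shift 60/80 = 75%, evening shift 66/220 = 30%, night shift 306/340 = 90%, weekend shift 32/160 = 20%.
Inverse-response-rate weighting restores each class to its sampled count, so class totals weight by n_sampled:
  day shift: 80 × 5 = 400
  evening shift: 220 × 2.5 = 550
  night shift: 340 × 7.5 = 2550
  weekend shift: 160 × 9.5 = 1520
Adjusted estimate = 5020 / 800 = 6.275 → 6.3.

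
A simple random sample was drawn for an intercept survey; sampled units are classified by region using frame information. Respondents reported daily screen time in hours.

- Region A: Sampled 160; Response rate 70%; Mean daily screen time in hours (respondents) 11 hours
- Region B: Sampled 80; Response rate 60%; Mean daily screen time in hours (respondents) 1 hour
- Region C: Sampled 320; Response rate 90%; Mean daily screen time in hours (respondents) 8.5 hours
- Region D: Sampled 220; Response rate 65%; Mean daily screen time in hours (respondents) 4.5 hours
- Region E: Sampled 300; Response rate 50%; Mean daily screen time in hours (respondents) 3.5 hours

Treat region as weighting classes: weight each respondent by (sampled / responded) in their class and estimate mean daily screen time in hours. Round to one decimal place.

6.1

Each respondent's weight = sampled/responded in their class; summing within a class gives n_sampled, so:
  Region A: 160 × 11 = 1760
  Region B: 80 × 1 = 80
  Region C: 320 × 8.5 = 2720
  Region D: 220 × 4.5 = 990
  Region E: 300 × 3.5 = 1050
Adjusted estimate = 6600 / 1,080 = 6.11111 → 6.1.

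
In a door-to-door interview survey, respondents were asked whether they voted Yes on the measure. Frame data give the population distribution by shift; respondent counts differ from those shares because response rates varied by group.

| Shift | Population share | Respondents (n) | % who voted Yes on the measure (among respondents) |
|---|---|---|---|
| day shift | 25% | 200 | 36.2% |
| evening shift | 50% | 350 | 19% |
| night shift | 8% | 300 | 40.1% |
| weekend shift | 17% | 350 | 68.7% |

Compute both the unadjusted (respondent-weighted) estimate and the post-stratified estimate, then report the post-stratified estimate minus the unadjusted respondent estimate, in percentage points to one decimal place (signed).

Without adjustment, the pooled respondent share is:
  (200/1200)×36.2 + (350/1200)×19 + (300/1200)×40.1 + (350/1200)×68.7 = 41.6375%
Reweighting by population shift shares:
  0.25×36.2 + 0.5×19 + 0.08×40.1 + 0.17×68.7 = 33.437%
Difference = 33.437 − 41.6375 = -8.2005 pp.

-8.2 percentage points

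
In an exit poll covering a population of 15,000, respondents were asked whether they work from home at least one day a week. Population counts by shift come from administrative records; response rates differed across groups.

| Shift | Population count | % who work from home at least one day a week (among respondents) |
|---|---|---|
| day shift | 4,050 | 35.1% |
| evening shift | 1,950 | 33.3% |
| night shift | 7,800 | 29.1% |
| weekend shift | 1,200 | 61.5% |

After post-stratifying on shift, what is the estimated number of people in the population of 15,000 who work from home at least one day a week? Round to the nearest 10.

Apply each group's respondent rate to its population count:
  day shift: 4,050 × 35.1% = 1421.55
  evening shift: 1,950 × 33.3% = 649.35
  night shift: 7,800 × 29.1% = 2269.8
  weekend shift: 1,200 × 61.5% = 738
Estimated total = 5078.7 → 5,080.

5,080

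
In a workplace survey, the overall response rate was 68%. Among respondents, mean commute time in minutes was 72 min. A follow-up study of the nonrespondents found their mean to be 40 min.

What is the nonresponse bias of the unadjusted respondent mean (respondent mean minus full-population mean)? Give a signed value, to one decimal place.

Nonresponse fraction = 1 − 0.68 = 0.32.
Bias = (nonresponse fraction) × (respondent mean − nonrespondent mean)
     = 0.32 × (72 − 40) = 0.32 × 32 = 10.24.

+10.2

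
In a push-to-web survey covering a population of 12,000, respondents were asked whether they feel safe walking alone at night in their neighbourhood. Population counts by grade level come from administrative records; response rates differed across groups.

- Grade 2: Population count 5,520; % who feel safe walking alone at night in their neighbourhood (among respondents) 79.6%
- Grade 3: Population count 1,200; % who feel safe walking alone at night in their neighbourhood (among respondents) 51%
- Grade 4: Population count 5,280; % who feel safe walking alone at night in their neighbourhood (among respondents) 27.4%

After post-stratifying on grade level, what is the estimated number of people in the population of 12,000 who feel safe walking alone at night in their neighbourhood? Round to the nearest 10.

Each cell contributes its population count × the respondent rate:
  Grade 2: 5,520 × 79.6% = 4393.92
  Grade 3: 1,200 × 51% = 612
  Grade 4: 5,280 × 27.4% = 1446.72
Estimated total = 6452.64 → 6,450.

6,450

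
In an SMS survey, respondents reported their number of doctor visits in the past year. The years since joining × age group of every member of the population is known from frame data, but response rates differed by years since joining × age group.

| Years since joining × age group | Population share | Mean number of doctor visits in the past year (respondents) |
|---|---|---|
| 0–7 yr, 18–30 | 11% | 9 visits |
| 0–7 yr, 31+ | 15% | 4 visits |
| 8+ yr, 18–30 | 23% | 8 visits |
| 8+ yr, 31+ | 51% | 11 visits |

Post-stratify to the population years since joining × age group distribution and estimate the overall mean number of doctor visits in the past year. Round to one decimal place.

9.0

Weight each group's respondent value by its population share:
  0–7 yr, 18–30: 0.11 × 9 = 0.99
  0–7 yr, 31+: 0.15 × 4 = 0.6
  8+ yr, 18–30: 0.23 × 8 = 1.84
  8+ yr, 31+: 0.51 × 11 = 5.61
Post-stratified estimate = 9.04 → 9.0.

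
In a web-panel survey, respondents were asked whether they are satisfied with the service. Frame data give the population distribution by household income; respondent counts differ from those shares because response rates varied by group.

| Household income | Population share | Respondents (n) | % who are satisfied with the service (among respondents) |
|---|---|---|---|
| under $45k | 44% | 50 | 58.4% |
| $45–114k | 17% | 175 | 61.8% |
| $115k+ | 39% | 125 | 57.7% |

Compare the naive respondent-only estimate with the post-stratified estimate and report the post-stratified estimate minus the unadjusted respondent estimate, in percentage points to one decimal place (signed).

-1.1 percentage points

Unadjusted (pooled respondent) estimate weights by respondent counts:
  (50/350)×58.4 + (175/350)×61.8 + (125/350)×57.7 = 59.85%
Post-stratifying to population shares instead:
  0.44×58.4 + 0.17×61.8 + 0.39×57.7 = 58.705%
Difference = 58.705 − 59.85 = -1.145 pp.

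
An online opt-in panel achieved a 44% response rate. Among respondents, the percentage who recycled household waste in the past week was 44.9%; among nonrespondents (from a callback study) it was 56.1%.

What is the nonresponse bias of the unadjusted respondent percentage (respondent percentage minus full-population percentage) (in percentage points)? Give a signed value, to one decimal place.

-6.3 percentage points

Nonresponse fraction = 1 − 0.44 = 0.56.
Bias = (nonresponse fraction) × (respondent percentage − nonrespondent percentage)
     = 0.56 × (44.9 − 56.1) = 0.56 × -11.2 = -6.272.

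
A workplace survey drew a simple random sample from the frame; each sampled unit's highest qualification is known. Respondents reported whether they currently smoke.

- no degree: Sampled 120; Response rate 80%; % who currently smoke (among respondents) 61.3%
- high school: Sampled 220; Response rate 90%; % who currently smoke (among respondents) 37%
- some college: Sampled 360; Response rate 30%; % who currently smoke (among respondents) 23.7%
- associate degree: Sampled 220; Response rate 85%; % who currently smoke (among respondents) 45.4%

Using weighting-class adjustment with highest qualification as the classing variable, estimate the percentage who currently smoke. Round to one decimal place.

37.0%

Weighting each respondent by the inverse class response rate inflates each class back to its sampled size, so the class weight is n_sampled:
  no degree: 120 × 61.3 = 7356
  high school: 220 × 37 = 8140
  some college: 360 × 23.7 = 8532
  associate degree: 220 × 45.4 = 9988
Adjusted estimate = 34,016 / 920 = 36.9739 → 37.0%.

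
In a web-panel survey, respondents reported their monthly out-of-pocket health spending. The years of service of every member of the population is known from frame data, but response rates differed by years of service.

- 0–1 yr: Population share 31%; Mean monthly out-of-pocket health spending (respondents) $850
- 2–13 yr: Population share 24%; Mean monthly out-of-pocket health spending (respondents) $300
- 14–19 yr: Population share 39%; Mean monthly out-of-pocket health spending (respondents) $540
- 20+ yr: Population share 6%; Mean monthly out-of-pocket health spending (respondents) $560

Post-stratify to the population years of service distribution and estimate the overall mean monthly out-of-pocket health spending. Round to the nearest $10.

$580

Weight each group's respondent value by its population share:
  0–1 yr: 0.31 × 850 = 263.5
  2–13 yr: 0.24 × 300 = 72
  14–19 yr: 0.39 × 540 = 210.6
  20+ yr: 0.06 × 560 = 33.6
Post-stratified estimate = 579.7 → $580.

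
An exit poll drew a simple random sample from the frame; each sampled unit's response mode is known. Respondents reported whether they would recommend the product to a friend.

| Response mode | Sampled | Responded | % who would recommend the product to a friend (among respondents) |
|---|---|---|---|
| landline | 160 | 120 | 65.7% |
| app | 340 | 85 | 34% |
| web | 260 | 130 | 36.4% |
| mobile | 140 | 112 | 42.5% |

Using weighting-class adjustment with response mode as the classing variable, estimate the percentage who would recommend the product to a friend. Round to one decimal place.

41.7%

Class response rates: landline 120/160 = 75%, app 85/340 = 25%, web 130/260 = 50%, mobile 112/140 = 80%.
Weighting each respondent by the inverse class response rate inflates each class back to its sampled size, so the class weight is n_sampled:
  landline: 160 × 65.7 = 10,512
  app: 340 × 34 = 11,560
  web: 260 × 36.4 = 9464
  mobile: 140 × 42.5 = 5950
Adjusted estimate = 37,486 / 900 = 41.6511 → 41.7%.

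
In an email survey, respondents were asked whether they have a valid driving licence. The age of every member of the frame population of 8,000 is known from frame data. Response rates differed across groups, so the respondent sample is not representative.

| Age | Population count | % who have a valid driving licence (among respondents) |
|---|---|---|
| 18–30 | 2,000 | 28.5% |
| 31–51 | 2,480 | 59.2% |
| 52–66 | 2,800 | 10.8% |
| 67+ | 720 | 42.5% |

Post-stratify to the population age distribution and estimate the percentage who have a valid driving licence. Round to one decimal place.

33.1%

Post-stratification weights by population share, not respondent share:
  18–30: (2,000/8,000) × 28.5 = 7.125
  31–51: (2,480/8,000) × 59.2 = 18.352
  52–66: (2,800/8,000) × 10.8 = 3.78
  67+: (720/8,000) × 42.5 = 3.825
Post-stratified estimate = 33.082 → 33.1%.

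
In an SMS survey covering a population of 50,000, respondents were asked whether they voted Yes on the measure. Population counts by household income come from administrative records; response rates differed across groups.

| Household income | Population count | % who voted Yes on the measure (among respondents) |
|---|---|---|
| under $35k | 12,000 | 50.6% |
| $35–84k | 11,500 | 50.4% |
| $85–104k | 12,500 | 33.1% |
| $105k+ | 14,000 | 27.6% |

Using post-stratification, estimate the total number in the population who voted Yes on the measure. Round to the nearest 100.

19,900

Apply each group's respondent rate to its population count:
  under $35k: 12,000 × 50.6% = 6072
  $35–84k: 11,500 × 50.4% = 5796
  $85–104k: 12,500 × 33.1% = 4137.5
  $105k+: 14,000 × 27.6% = 3864
Estimated total = 19869.5 → 19,900.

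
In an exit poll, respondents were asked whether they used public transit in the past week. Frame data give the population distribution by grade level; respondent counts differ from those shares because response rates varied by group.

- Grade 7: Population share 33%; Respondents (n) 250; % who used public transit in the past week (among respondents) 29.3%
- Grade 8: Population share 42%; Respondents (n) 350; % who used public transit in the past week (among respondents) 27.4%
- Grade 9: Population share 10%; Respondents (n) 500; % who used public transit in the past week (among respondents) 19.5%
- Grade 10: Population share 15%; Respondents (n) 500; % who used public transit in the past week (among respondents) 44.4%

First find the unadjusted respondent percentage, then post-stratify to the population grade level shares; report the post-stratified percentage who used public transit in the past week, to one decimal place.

Unadjusted (pooled respondent) estimate weights by respondent counts:
  (250/1600)×29.3 + (350/1600)×27.4 + (500/1600)×19.5 + (500/1600)×44.4 = 30.5406%
Post-stratified estimate weights by population shares:
  0.33×29.3 + 0.42×27.4 + 0.1×19.5 + 0.15×44.4 = 29.787%

29.8%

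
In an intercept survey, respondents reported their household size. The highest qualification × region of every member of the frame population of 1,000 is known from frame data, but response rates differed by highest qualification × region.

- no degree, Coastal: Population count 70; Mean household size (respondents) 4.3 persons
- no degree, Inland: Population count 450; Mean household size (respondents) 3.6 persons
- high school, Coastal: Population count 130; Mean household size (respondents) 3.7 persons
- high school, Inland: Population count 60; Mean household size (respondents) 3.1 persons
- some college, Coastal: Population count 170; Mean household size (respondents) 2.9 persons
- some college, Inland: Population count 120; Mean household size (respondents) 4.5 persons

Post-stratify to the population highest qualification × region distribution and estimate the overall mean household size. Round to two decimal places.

Each cell contributes population-share × respondent value:
  no degree, Coastal: (70/1,000) × 4.3 = 0.301
  no degree, Inland: (450/1,000) × 3.6 = 1.62
  high school, Coastal: (130/1,000) × 3.7 = 0.481
  high school, Inland: (60/1,000) × 3.1 = 0.186
  some college, Coastal: (170/1,000) × 2.9 = 0.493
  some college, Inland: (120/1,000) × 4.5 = 0.54
Post-stratified estimate = 3.621 → 3.62.

3.62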